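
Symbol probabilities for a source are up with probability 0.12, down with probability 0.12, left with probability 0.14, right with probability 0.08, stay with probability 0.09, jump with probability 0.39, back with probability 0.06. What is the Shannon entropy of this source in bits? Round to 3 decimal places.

2.509 bits

H = −Σ pᵢ log₂ pᵢ.
−0.12·log₂(0.12) = 0.3671
−0.12·log₂(0.12) = 0.3671
−0.14·log₂(0.14) = 0.3971
−0.08·log₂(0.08) = 0.2915
−0.09·log₂(0.09) = 0.3127
−0.39·log₂(0.39) = 0.5298
−0.06·log₂(0.06) = 0.2435
Sum ≈ 2.5087 → 2.509 bits.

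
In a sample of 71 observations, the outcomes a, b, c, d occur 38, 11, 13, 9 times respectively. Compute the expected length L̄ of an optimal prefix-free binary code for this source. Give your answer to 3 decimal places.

1.746 bits/symbol

Probabilities are the counts divided by 71.
Repeatedly combine the two least-probable nodes; the expected code length is the sum of the merged weights.
merge 9/71 + 11/71 → 20/71
merge 13/71 + 20/71 → 33/71
merge 33/71 + 38/71 → 1
L = 20/71 + 33/71 + 1 = 124/71 ≈ 1.746 bits/symbol.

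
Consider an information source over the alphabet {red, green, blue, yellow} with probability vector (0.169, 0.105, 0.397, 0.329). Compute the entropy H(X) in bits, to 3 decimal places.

1.832 bits

H = −Σ pᵢ log₂ pᵢ.
−0.169·log₂(0.169) = 0.4335
−0.105·log₂(0.105) = 0.3414
−0.397·log₂(0.397) = 0.5291
−0.329·log₂(0.329) = 0.5277
Sum ≈ 1.8317 → 1.832 bits.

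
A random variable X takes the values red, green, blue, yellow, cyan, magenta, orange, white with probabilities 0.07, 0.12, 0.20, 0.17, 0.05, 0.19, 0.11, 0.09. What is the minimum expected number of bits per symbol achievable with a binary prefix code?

Repeatedly combine the two least-probable nodes; the expected code length is the sum of the merged weights.
merge 1/20 + 7/100 → 3/25
merge 9/100 + 11/100 → 1/5
merge 3/25 + 3/25 → 6/25
merge 17/100 + 19/100 → 9/25
merge 1/5 + 1/5 → 2/5
merge 6/25 + 9/25 → 3/5
merge 2/5 + 3/5 → 1
L = 3/25 + 1/5 + 6/25 + 9/25 + 2/5 + 3/5 + 1 = 73/25 = 2.92 bits/symbol.

2.92 bits/symbol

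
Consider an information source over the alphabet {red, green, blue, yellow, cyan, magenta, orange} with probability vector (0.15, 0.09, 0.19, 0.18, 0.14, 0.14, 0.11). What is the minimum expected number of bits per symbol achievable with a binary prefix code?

Repeatedly combine the two least-probable nodes; the expected code length is the sum of the merged weights.
merge 9/100 + 11/100 → 1/5
merge 7/50 + 7/50 → 7/25
merge 3/20 + 9/50 → 33/100
merge 19/100 + 1/5 → 39/100
merge 7/25 + 33/100 → 61/100
merge 39/100 + 61/100 → 1
L = 1/5 + 7/25 + 33/100 + 39/100 + 61/100 + 1 = 281/100 = 2.81 bits/symbol.

2.81 bits/symbol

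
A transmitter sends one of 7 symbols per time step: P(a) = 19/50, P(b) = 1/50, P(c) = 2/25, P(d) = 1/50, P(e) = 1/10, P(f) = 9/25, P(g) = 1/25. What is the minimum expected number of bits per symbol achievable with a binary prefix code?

Repeatedly combine the two least-probable nodes; the expected code length is the sum of the merged weights.
merge 1/50 + 1/50 → 1/25
merge 1/25 + 1/25 → 2/25
merge 2/25 + 2/25 → 4/25
merge 1/10 + 4/25 → 13/50
merge 13/50 + 9/25 → 31/50
merge 19/50 + 31/50 → 1
L = 1/25 + 2/25 + 4/25 + 13/50 + 31/50 + 1 = 54/25 = 2.16 bits/symbol.

2.16 bits/symbol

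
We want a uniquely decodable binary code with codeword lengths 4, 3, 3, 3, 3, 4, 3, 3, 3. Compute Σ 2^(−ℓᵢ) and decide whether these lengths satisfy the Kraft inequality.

With common denominator 2^4 = 16: Σ 2^(−ℓᵢ) = 1/16 + 2/16 + 2/16 + 2/16 + 2/16 + 1/16 + 2/16 + 2/16 + 2/16 = 16/16 = 1.
Kraft's inequality requires Σ ≤ 1; here Σ = 1 ≤ 1, so such a prefix code exists.

1; yes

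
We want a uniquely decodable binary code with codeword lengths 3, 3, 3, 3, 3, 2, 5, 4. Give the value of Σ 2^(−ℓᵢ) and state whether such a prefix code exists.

0.96875; yes

With common denominator 2^5 = 32: Σ 2^(−ℓᵢ) = 4/32 + 4/32 + 4/32 + 4/32 + 4/32 + 8/32 + 1/32 + 2/32 = 31/32 = 0.96875.
Kraft's inequality requires Σ ≤ 1; here Σ = 0.96875 ≤ 1, so such a prefix code exists.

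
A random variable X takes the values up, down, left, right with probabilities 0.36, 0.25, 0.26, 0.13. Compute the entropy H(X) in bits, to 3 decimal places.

H = −Σ pᵢ log₂ pᵢ.
−0.36·log₂(0.36) = 0.5306
−0.25·log₂(0.25) = 0.5000
−0.26·log₂(0.26) = 0.5053
−0.13·log₂(0.13) = 0.3826
Sum ≈ 1.9185 → 1.919 bits.

1.919 bits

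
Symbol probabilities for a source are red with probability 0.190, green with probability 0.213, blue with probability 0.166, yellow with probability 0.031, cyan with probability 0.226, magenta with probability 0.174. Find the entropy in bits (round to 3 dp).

H = −Σ pᵢ log₂ pᵢ.
−0.190·log₂(0.190) = 0.4552
−0.213·log₂(0.213) = 0.4752
−0.166·log₂(0.166) = 0.4301
−0.031·log₂(0.031) = 0.1554
−0.226·log₂(0.226) = 0.4849
−0.174·log₂(0.174) = 0.4390
Sum ≈ 2.4397 → 2.440 bits.

2.440 bits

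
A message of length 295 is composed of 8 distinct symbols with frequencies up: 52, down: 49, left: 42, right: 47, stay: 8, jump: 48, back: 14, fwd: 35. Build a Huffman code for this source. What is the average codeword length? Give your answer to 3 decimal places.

Probabilities are the counts divided by 295.
Repeatedly combine the two least-probable nodes; the expected code length is the sum of the merged weights.
merge 8/295 + 14/295 → 22/295
merge 22/295 + 7/59 → 57/295
merge 42/295 + 47/295 → 89/295
merge 48/295 + 49/295 → 97/295
merge 52/295 + 57/295 → 109/295
merge 89/295 + 97/295 → 186/295
merge 109/295 + 186/295 → 1
L = 22/295 + 57/295 + 89/295 + 97/295 + 109/295 + 186/295 + 1 = 171/59 ≈ 2.898 bits/symbol.

2.898 bits/symbol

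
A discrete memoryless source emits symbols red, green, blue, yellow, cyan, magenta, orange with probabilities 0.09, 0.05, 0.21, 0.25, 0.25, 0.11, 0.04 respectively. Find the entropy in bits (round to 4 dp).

2.5376 bits

H = −Σ pᵢ log₂ pᵢ.
−0.09·log₂(0.09) = 0.3127
−0.05·log₂(0.05) = 0.2161
−0.21·log₂(0.21) = 0.4728
−0.25·log₂(0.25) = 0.5000
−0.25·log₂(0.25) = 0.5000
−0.11·log₂(0.11) = 0.3503
−0.04·log₂(0.04) = 0.1858
Sum ≈ 2.5376 → 2.5376 bits.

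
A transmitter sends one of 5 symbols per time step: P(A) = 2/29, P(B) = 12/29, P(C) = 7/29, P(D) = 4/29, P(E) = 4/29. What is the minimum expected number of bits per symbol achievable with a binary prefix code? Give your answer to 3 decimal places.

Repeatedly combine the two least-probable nodes; the expected code length is the sum of the merged weights.
merge 2/29 + 4/29 → 6/29
merge 4/29 + 6/29 → 10/29
merge 7/29 + 10/29 → 17/29
merge 12/29 + 17/29 → 1
L = 6/29 + 10/29 + 17/29 + 1 = 62/29 ≈ 2.138 bits/symbol.

2.138 bits/symbol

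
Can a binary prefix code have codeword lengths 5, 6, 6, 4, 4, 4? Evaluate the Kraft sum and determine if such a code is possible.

0.25; yes

With common denominator 2^6 = 64: Σ 2^(−ℓᵢ) = 2/64 + 1/64 + 1/64 + 4/64 + 4/64 + 4/64 = 16/64 = 0.25.
Kraft's inequality requires Σ ≤ 1; here Σ = 0.25 ≤ 1, so such a prefix code exists.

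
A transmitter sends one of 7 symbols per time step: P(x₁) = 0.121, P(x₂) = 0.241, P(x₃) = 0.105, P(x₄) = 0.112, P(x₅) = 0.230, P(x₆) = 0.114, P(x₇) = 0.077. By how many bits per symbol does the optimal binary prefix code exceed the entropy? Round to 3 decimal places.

0.023 bits

Entropy H = −Σ p log₂ p ≈ 2.6882 bits.
Huffman merges: 77/1000+21/200→91/500; 14/125+57/500→113/500; 121/1000+91/500→303/1000; 113/500+23/100→57/125; 241/1000+303/1000→68/125; 57/125+68/125→1. L = 2711/1000 ≈ 2.7110.
L − H = 2.7110 − 2.6882 = 0.023 bits.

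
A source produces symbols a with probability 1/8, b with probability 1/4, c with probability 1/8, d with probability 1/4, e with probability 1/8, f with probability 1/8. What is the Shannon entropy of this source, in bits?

2.5 bits

Each probability is a power of 1/2, so log₂(1/p) is an integer.
H = Σ p·log₂(1/p) = 1/8·3 + 1/4·2 + 1/8·3 + 1/4·2 + 1/8·3 + 1/8·3 = 2.5 bits.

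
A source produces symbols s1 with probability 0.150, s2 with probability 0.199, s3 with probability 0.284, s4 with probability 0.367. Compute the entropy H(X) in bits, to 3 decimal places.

H = −Σ pᵢ log₂ pᵢ.
−0.150·log₂(0.150) = 0.4105
−0.199·log₂(0.199) = 0.4635
−0.284·log₂(0.284) = 0.5158
−0.367·log₂(0.367) = 0.5307
Sum ≈ 1.9205 → 1.921 bits.

1.921 bits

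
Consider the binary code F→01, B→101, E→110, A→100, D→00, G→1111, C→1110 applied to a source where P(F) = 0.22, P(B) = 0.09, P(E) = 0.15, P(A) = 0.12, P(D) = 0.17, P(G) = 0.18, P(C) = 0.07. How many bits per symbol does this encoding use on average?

L̄ = Σ pᵢ·ℓᵢ = 0.22·2 + 0.09·3 + 0.15·3 + 0.12·3 + 0.17·2 + 0.18·4 + 0.07·4 = 2.86 bits/symbol.

2.86 bits/symbol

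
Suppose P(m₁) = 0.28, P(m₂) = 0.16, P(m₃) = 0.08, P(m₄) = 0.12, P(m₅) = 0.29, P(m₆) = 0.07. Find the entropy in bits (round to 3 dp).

2.382 bits

H = −Σ pᵢ log₂ pᵢ.
−0.28·log₂(0.28) = 0.5142
−0.16·log₂(0.16) = 0.4230
−0.08·log₂(0.08) = 0.2915
−0.12·log₂(0.12) = 0.3671
−0.29·log₂(0.29) = 0.5179
−0.07·log₂(0.07) = 0.2686
Sum ≈ 2.3823 → 2.382 bits.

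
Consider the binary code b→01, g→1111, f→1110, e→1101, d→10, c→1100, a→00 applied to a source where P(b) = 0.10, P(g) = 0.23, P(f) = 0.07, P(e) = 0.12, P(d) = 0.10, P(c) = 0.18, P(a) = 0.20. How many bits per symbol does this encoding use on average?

3.2 bits/symbol

L̄ = Σ pᵢ·ℓᵢ = 0.10·2 + 0.23·4 + 0.07·4 + 0.12·4 + 0.10·2 + 0.18·4 + 0.20·2 = 3.2 bits/symbol.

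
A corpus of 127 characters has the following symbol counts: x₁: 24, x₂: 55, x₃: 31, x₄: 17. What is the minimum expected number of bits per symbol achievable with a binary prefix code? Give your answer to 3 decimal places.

1.890 bits/symbol

Probabilities are the counts divided by 127.
Repeatedly combine the two least-probable nodes; the expected code length is the sum of the merged weights.
merge 17/127 + 24/127 → 41/127
merge 31/127 + 41/127 → 72/127
merge 55/127 + 72/127 → 1
L = 41/127 + 72/127 + 1 = 240/127 ≈ 1.890 bits/symbol.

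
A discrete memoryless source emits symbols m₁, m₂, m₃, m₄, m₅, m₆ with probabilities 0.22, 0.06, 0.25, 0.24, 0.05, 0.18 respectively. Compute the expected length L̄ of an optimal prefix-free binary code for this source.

Repeatedly combine the two least-probable nodes; the expected code length is the sum of the merged weights.
merge 1/20 + 3/50 → 11/100
merge 11/100 + 9/50 → 29/100
merge 11/50 + 6/25 → 23/50
merge 1/4 + 29/100 → 27/50
merge 23/50 + 27/50 → 1
L = 11/100 + 29/100 + 23/50 + 27/50 + 1 = 12/5 = 2.4 bits/symbol.

2.4 bits/symbol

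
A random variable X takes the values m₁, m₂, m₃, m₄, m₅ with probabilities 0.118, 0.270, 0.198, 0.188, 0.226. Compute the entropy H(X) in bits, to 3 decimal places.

H = −Σ pᵢ log₂ pᵢ.
−0.118·log₂(0.118) = 0.3638
−0.270·log₂(0.270) = 0.5100
−0.198·log₂(0.198) = 0.4626
−0.188·log₂(0.188) = 0.4533
−0.226·log₂(0.226) = 0.4849
Sum ≈ 2.2747 → 2.275 bits.

2.275 bits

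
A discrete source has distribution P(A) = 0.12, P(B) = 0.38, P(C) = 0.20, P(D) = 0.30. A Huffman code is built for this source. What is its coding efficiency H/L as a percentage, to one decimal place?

Entropy H = −Σ p log₂ p ≈ 1.8830 bits.
Huffman merges: 3/25+1/5→8/25; 3/10+8/25→31/50; 19/50+31/50→1. L = 97/50 ≈ 1.9400.
Efficiency = H/L = 1.8830/1.9400 = 97.1%.

97.1%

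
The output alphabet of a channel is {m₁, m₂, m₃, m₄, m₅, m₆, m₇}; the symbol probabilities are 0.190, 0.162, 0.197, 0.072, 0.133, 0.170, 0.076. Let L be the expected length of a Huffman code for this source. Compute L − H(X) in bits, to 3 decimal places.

0.041 bits

Entropy H = −Σ p log₂ p ≈ 2.7199 bits.
Huffman merges: 9/125+19/250→37/250; 133/1000+37/250→281/1000; 81/500+17/100→83/250; 19/100+197/1000→387/1000; 281/1000+83/250→613/1000; 387/1000+613/1000→1. L = 2761/1000 ≈ 2.7610.
L − H = 2.7610 − 2.7199 = 0.041 bits.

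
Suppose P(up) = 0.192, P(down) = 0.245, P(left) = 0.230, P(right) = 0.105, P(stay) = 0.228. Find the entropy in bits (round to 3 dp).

2.270 bits

H = −Σ pᵢ log₂ pᵢ.
−0.192·log₂(0.192) = 0.4571
−0.245·log₂(0.245) = 0.4971
−0.230·log₂(0.230) = 0.4877
−0.105·log₂(0.105) = 0.3414
−0.228·log₂(0.228) = 0.4863
Sum ≈ 2.2696 → 2.270 bits.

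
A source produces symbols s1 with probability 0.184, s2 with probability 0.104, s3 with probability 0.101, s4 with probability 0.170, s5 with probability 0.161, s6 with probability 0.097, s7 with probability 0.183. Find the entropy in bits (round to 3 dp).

2.757 bits

H = −Σ pᵢ log₂ pᵢ.
−0.184·log₂(0.184) = 0.4494
−0.104·log₂(0.104) = 0.3396
−0.101·log₂(0.101) = 0.3341
−0.170·log₂(0.170) = 0.4346
−0.161·log₂(0.161) = 0.4242
−0.097·log₂(0.097) = 0.3265
−0.183·log₂(0.183) = 0.4484
Sum ≈ 2.7567 → 2.757 bits.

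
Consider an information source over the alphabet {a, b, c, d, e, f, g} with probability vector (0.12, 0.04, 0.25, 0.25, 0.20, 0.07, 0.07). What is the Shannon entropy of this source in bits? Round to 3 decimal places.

H = −Σ pᵢ log₂ pᵢ.
−0.12·log₂(0.12) = 0.3671
−0.04·log₂(0.04) = 0.1858
−0.25·log₂(0.25) = 0.5000
−0.25·log₂(0.25) = 0.5000
−0.20·log₂(0.20) = 0.4644
−0.07·log₂(0.07) = 0.2686
−0.07·log₂(0.07) = 0.2686
Sum ≈ 2.5543 → 2.554 bits.

2.554 bits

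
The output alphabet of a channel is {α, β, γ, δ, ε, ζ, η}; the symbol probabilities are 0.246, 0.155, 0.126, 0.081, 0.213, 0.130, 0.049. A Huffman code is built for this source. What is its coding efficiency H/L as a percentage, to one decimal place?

Entropy H = −Σ p log₂ p ≈ 2.6559 bits.
Huffman merges: 49/1000+81/1000→13/100; 63/500+13/100→32/125; 13/100+31/200→57/200; 213/1000+123/500→459/1000; 32/125+57/200→541/1000; 459/1000+541/1000→1. L = 2671/1000 ≈ 2.6710.
Efficiency = H/L = 2.6559/2.6710 = 99.4%.

99.4%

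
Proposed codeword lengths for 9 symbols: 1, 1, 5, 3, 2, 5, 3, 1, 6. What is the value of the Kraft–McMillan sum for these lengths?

With common denominator 2^6 = 64: Σ 2^(−ℓᵢ) = 32/64 + 32/64 + 2/64 + 8/64 + 16/64 + 2/64 + 8/64 + 32/64 + 1/64 = 133/64 = 2.078125.

2.078125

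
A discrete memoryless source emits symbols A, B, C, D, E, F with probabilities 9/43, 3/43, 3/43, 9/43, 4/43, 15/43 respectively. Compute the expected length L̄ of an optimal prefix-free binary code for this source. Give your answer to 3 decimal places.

2.372 bits/symbol

Repeatedly combine the two least-probable nodes; the expected code length is the sum of the merged weights.
merge 3/43 + 3/43 → 6/43
merge 4/43 + 6/43 → 10/43
merge 9/43 + 9/43 → 18/43
merge 10/43 + 15/43 → 25/43
merge 18/43 + 25/43 → 1
L = 6/43 + 10/43 + 18/43 + 25/43 + 1 = 102/43 ≈ 2.372 bits/symbol.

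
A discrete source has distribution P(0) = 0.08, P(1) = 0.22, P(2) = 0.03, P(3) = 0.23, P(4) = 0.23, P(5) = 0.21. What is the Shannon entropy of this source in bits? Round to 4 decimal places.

H = −Σ pᵢ log₂ pᵢ.
−0.08·log₂(0.08) = 0.2915
−0.22·log₂(0.22) = 0.4806
−0.03·log₂(0.03) = 0.1518
−0.23·log₂(0.23) = 0.4877
−0.23·log₂(0.23) = 0.4877
−0.21·log₂(0.21) = 0.4728
Sum ≈ 2.3720 → 2.3720 bits.

2.3720 bits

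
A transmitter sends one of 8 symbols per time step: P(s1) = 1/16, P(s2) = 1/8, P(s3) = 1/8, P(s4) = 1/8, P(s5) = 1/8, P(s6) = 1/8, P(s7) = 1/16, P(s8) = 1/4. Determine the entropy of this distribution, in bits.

Each probability is a power of 1/2, so log₂(1/p) is an integer.
H = Σ p·log₂(1/p) = 1/16·4 + 1/8·3 + 1/8·3 + 1/8·3 + 1/8·3 + 1/8·3 + 1/16·4 + 1/4·2 = 2.875 bits.

2.875 bits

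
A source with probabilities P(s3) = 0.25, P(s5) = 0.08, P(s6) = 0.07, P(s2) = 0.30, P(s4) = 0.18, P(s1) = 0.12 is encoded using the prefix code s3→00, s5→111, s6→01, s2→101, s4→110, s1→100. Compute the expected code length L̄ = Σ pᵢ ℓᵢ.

2.68 bits/symbol

L̄ = Σ pᵢ·ℓᵢ = 0.25·2 + 0.08·3 + 0.07·2 + 0.30·3 + 0.18·3 + 0.12·3 = 2.68 bits/symbol.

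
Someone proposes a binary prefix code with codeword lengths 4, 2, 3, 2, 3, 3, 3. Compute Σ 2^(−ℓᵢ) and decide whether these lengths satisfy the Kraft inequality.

1.0625; no

With common denominator 2^4 = 16: Σ 2^(−ℓᵢ) = 1/16 + 4/16 + 2/16 + 4/16 + 2/16 + 2/16 + 2/16 = 17/16 = 1.0625.
Kraft's inequality requires Σ ≤ 1; here Σ = 1.0625 > 1, so no such prefix code exists.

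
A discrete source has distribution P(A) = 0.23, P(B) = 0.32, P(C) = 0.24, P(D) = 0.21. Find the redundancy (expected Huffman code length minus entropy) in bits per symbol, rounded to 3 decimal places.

0.019 bits

Entropy H = −Σ p log₂ p ≈ 1.9807 bits.
Huffman merges: 21/100+23/100→11/25; 6/25+8/25→14/25; 11/25+14/25→1. L = 2 ≈ 2.0000.
L − H = 2.0000 − 1.9807 = 0.019 bits.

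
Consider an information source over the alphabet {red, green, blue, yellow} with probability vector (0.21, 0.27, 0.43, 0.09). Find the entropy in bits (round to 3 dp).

1.819 bits

H = −Σ pᵢ log₂ pᵢ.
−0.21·log₂(0.21) = 0.4728
−0.27·log₂(0.27) = 0.5100
−0.43·log₂(0.43) = 0.5236
−0.09·log₂(0.09) = 0.3127
Sum ≈ 1.8191 → 1.819 bits.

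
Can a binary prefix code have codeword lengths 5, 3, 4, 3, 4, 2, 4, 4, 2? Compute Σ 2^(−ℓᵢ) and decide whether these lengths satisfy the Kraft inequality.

With common denominator 2^5 = 32: Σ 2^(−ℓᵢ) = 1/32 + 4/32 + 2/32 + 4/32 + 2/32 + 8/32 + 2/32 + 2/32 + 8/32 = 33/32 = 1.03125.
Kraft's inequality requires Σ ≤ 1; here Σ = 1.03125 > 1, so no such prefix code exists.

1.03125; no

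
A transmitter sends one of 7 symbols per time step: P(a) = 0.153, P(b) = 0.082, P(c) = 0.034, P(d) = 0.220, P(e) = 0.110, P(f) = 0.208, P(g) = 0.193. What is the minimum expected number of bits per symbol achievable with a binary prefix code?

2.688 bits/symbol

Repeatedly combine the two least-probable nodes; the expected code length is the sum of the merged weights.
merge 17/500 + 41/500 → 29/250
merge 11/100 + 29/250 → 113/500
merge 153/1000 + 193/1000 → 173/500
merge 26/125 + 11/50 → 107/250
merge 113/500 + 173/500 → 143/250
merge 107/250 + 143/250 → 1
L = 29/250 + 113/500 + 173/500 + 107/250 + 143/250 + 1 = 336/125 = 2.688 bits/symbol.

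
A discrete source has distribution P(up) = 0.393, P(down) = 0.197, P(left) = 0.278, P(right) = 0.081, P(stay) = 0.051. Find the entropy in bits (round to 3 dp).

2.017 bits

H = −Σ pᵢ log₂ pᵢ.
−0.393·log₂(0.393) = 0.5295
−0.197·log₂(0.197) = 0.4617
−0.278·log₂(0.278) = 0.5134
−0.081·log₂(0.081) = 0.2937
−0.051·log₂(0.051) = 0.2190
Sum ≈ 2.0173 → 2.017 bits.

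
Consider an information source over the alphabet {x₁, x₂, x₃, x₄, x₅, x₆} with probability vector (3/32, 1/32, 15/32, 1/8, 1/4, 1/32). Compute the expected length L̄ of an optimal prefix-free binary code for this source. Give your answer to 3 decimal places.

2.031 bits/symbol

Repeatedly combine the two least-probable nodes; the expected code length is the sum of the merged weights.
merge 1/32 + 1/32 → 1/16
merge 1/16 + 3/32 → 5/32
merge 1/8 + 5/32 → 9/32
merge 1/4 + 9/32 → 17/32
merge 15/32 + 17/32 → 1
L = 1/16 + 5/32 + 9/32 + 17/32 + 1 = 65/32 ≈ 2.031 bits/symbol.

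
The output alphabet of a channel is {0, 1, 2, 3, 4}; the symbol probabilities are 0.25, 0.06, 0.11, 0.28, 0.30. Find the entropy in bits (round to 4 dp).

2.1291 bits

H = −Σ pᵢ log₂ pᵢ.
−0.25·log₂(0.25) = 0.5000
−0.06·log₂(0.06) = 0.2435
−0.11·log₂(0.11) = 0.3503
−0.28·log₂(0.28) = 0.5142
−0.30·log₂(0.30) = 0.5211
Sum ≈ 2.1291 → 2.1291 bits.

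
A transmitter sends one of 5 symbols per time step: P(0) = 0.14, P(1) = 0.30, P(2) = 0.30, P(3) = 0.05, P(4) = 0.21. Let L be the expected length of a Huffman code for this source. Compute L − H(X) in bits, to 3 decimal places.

0.062 bits

Entropy H = −Σ p log₂ p ≈ 2.1282 bits.
Huffman merges: 1/20+7/50→19/100; 19/100+21/100→2/5; 3/10+3/10→3/5; 2/5+3/5→1. L = 219/100 ≈ 2.1900.
L − H = 2.1900 − 2.1282 = 0.062 bits.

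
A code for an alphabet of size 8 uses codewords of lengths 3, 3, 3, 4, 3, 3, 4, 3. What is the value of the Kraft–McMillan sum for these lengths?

With common denominator 2^4 = 16: Σ 2^(−ℓᵢ) = 2/16 + 2/16 + 2/16 + 1/16 + 2/16 + 2/16 + 1/16 + 2/16 = 14/16 = 0.875.

0.875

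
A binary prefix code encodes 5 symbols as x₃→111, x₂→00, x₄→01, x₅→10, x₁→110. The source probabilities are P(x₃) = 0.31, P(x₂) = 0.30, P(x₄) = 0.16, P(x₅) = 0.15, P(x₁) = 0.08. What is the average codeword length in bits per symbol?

L̄ = Σ pᵢ·ℓᵢ = 0.31·3 + 0.30·2 + 0.16·2 + 0.15·2 + 0.08·3 = 2.39 bits/symbol.

2.39 bits/symbol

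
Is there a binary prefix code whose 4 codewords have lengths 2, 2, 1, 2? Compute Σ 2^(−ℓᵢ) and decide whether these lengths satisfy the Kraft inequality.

1.25; no

With common denominator 2^2 = 4: Σ 2^(−ℓᵢ) = 1/4 + 1/4 + 2/4 + 1/4 = 5/4 = 1.25.
Kraft's inequality requires Σ ≤ 1; here Σ = 1.25 > 1, so no such prefix code exists.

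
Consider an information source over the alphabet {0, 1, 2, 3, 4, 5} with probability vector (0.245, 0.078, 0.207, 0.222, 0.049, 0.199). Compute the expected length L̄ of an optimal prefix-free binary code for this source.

Repeatedly combine the two least-probable nodes; the expected code length is the sum of the merged weights.
merge 49/1000 + 39/500 → 127/1000
merge 127/1000 + 199/1000 → 163/500
merge 207/1000 + 111/500 → 429/1000
merge 49/200 + 163/500 → 571/1000
merge 429/1000 + 571/1000 → 1
L = 127/1000 + 163/500 + 429/1000 + 571/1000 + 1 = 2453/1000 = 2.453 bits/symbol.

2.453 bits/symbol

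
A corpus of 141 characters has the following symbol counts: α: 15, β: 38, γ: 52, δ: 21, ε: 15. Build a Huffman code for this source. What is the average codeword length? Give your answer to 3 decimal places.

Probabilities are the counts divided by 141.
Repeatedly combine the two least-probable nodes; the expected code length is the sum of the merged weights.
merge 5/47 + 5/47 → 10/47
merge 7/47 + 10/47 → 17/47
merge 38/141 + 17/47 → 89/141
merge 52/141 + 89/141 → 1
L = 10/47 + 17/47 + 89/141 + 1 = 311/141 ≈ 2.206 bits/symbol.

2.206 bits/symbol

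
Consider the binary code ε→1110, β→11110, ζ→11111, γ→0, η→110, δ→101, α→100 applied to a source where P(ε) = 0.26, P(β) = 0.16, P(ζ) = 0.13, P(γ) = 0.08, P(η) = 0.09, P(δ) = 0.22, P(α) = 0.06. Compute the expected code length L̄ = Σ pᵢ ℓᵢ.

3.68 bits/symbol

L̄ = Σ pᵢ·ℓᵢ = 0.26·4 + 0.16·5 + 0.13·5 + 0.08·1 + 0.09·3 + 0.22·3 + 0.06·3 = 3.68 bits/symbol.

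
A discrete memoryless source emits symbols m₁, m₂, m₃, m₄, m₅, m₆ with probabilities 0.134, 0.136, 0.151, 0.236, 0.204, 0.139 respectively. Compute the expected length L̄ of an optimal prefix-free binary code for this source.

Repeatedly combine the two least-probable nodes; the expected code length is the sum of the merged weights.
merge 67/500 + 17/125 → 27/100
merge 139/1000 + 151/1000 → 29/100
merge 51/250 + 59/250 → 11/25
merge 27/100 + 29/100 → 14/25
merge 11/25 + 14/25 → 1
L = 27/100 + 29/100 + 11/25 + 14/25 + 1 = 64/25 = 2.56 bits/symbol.

2.56 bits/symbol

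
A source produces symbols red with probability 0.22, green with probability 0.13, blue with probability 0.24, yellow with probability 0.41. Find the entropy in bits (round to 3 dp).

H = −Σ pᵢ log₂ pᵢ.
−0.22·log₂(0.22) = 0.4806
−0.13·log₂(0.13) = 0.3826
−0.24·log₂(0.24) = 0.4941
−0.41·log₂(0.41) = 0.5274
Sum ≈ 1.8847 → 1.885 bits.

1.885 bits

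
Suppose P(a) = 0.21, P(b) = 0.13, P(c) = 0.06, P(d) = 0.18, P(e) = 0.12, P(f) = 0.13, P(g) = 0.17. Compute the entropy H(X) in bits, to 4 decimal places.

2.7286 bits

H = −Σ pᵢ log₂ pᵢ.
−0.21·log₂(0.21) = 0.4728
−0.13·log₂(0.13) = 0.3826
−0.06·log₂(0.06) = 0.2435
−0.18·log₂(0.18) = 0.4453
−0.12·log₂(0.12) = 0.3671
−0.13·log₂(0.13) = 0.3826
−0.17·log₂(0.17) = 0.4346
Sum ≈ 2.7286 → 2.7286 bits.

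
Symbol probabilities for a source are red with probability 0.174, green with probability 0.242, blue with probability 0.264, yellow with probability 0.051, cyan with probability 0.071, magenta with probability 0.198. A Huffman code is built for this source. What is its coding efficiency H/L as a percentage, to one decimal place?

99.0%

Entropy H = −Σ p log₂ p ≈ 2.3941 bits.
Huffman merges: 51/1000+71/1000→61/500; 61/500+87/500→37/125; 99/500+121/500→11/25; 33/125+37/125→14/25; 11/25+14/25→1. L = 1209/500 ≈ 2.4180.
Efficiency = H/L = 2.3941/2.4180 = 99.0%.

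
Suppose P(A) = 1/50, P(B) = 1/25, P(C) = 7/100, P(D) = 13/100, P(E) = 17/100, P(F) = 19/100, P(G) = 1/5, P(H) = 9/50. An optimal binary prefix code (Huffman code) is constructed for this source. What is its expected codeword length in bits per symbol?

2.8 bits/symbol

Repeatedly combine the two least-probable nodes; the expected code length is the sum of the merged weights.
merge 1/50 + 1/25 → 3/50
merge 3/50 + 7/100 → 13/100
merge 13/100 + 13/100 → 13/50
merge 17/100 + 9/50 → 7/20
merge 19/100 + 1/5 → 39/100
merge 13/50 + 7/20 → 61/100
merge 39/100 + 61/100 → 1
L = 3/50 + 13/100 + 13/50 + 7/20 + 39/100 + 61/100 + 1 = 14/5 = 2.8 bits/symbol.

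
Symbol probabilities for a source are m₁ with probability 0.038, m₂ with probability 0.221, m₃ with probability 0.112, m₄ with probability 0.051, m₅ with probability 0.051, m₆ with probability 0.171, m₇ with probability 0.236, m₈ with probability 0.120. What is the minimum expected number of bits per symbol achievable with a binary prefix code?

2.772 bits/symbol

Repeatedly combine the two least-probable nodes; the expected code length is the sum of the merged weights.
merge 19/500 + 51/1000 → 89/1000
merge 51/1000 + 89/1000 → 7/50
merge 14/125 + 3/25 → 29/125
merge 7/50 + 171/1000 → 311/1000
merge 221/1000 + 29/125 → 453/1000
merge 59/250 + 311/1000 → 547/1000
merge 453/1000 + 547/1000 → 1
L = 89/1000 + 7/50 + 29/125 + 311/1000 + 453/1000 + 547/1000 + 1 = 693/250 = 2.772 bits/symbol.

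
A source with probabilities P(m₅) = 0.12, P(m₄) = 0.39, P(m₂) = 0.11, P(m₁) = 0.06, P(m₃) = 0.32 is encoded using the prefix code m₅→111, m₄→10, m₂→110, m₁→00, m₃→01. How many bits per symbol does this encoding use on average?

L̄ = Σ pᵢ·ℓᵢ = 0.12·3 + 0.39·2 + 0.11·3 + 0.06·2 + 0.32·2 = 2.23 bits/symbol.

2.23 bits/symbol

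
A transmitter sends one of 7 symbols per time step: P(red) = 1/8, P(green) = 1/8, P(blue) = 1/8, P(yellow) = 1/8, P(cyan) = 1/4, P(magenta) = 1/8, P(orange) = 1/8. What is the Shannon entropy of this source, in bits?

Each probability is a power of 1/2, so log₂(1/p) is an integer.
H = Σ p·log₂(1/p) = 1/8·3 + 1/8·3 + 1/8·3 + 1/8·3 + 1/4·2 + 1/8·3 + 1/8·3 = 2.75 bits.

2.75 bits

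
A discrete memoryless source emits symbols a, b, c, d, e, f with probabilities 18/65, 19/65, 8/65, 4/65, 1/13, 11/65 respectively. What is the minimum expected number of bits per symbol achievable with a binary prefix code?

Repeatedly combine the two least-probable nodes; the expected code length is the sum of the merged weights.
merge 4/65 + 1/13 → 9/65
merge 8/65 + 9/65 → 17/65
merge 11/65 + 17/65 → 28/65
merge 18/65 + 19/65 → 37/65
merge 28/65 + 37/65 → 1
L = 9/65 + 17/65 + 28/65 + 37/65 + 1 = 12/5 = 2.4 bits/symbol.

2.4 bits/symbol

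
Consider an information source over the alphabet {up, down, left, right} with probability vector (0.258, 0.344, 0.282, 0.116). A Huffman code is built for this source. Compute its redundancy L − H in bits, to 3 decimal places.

0.091 bits

Entropy H = −Σ p log₂ p ≈ 1.9094 bits.
Huffman merges: 29/250+129/500→187/500; 141/500+43/125→313/500; 187/500+313/500→1. L = 2 ≈ 2.0000.
L − H = 2.0000 − 1.9094 = 0.091 bits.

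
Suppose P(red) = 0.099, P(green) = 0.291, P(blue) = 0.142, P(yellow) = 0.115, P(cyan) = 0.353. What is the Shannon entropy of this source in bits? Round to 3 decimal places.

2.138 bits

H = −Σ pᵢ log₂ pᵢ.
−0.099·log₂(0.099) = 0.3303
−0.291·log₂(0.291) = 0.5182
−0.142·log₂(0.142) = 0.3999
−0.115·log₂(0.115) = 0.3588
−0.353·log₂(0.353) = 0.5303
Sum ≈ 2.1376 → 2.138 bits.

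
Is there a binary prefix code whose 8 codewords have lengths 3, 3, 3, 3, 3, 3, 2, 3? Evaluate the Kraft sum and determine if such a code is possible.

1.125; no

With common denominator 2^3 = 8: Σ 2^(−ℓᵢ) = 1/8 + 1/8 + 1/8 + 1/8 + 1/8 + 1/8 + 2/8 + 1/8 = 9/8 = 1.125.
Kraft's inequality requires Σ ≤ 1; here Σ = 1.125 > 1, so no such prefix code exists.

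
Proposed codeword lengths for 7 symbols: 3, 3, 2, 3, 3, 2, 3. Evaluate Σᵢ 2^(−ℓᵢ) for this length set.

With common denominator 2^3 = 8: Σ 2^(−ℓᵢ) = 1/8 + 1/8 + 2/8 + 1/8 + 1/8 + 2/8 + 1/8 = 9/8 = 1.125.

1.125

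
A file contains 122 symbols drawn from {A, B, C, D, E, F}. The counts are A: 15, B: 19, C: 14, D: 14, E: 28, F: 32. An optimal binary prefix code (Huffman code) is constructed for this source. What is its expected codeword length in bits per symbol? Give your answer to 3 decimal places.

Probabilities are the counts divided by 122.
Repeatedly combine the two least-probable nodes; the expected code length is the sum of the merged weights.
merge 7/61 + 7/61 → 14/61
merge 15/122 + 19/122 → 17/61
merge 14/61 + 14/61 → 28/61
merge 16/61 + 17/61 → 33/61
merge 28/61 + 33/61 → 1
L = 14/61 + 17/61 + 28/61 + 33/61 + 1 = 153/61 ≈ 2.508 bits/symbol.

2.508 bits/symbol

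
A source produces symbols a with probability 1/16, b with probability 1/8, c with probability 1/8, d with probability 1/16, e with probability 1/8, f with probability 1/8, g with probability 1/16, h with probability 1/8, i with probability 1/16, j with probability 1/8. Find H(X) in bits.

Each probability is a power of 1/2, so log₂(1/p) is an integer.
H = Σ p·log₂(1/p) = 1/16·4 + 1/8·3 + 1/8·3 + 1/16·4 + 1/8·3 + 1/8·3 + 1/16·4 + 1/8·3 + 1/16·4 + 1/8·3 = 3.25 bits.

3.25 bits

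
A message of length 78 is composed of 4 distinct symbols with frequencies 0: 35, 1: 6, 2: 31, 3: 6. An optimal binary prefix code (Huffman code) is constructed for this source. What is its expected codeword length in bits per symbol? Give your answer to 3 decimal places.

1.705 bits/symbol

Probabilities are the counts divided by 78.
Repeatedly combine the two least-probable nodes; the expected code length is the sum of the merged weights.
merge 1/13 + 1/13 → 2/13
merge 2/13 + 31/78 → 43/78
merge 35/78 + 43/78 → 1
L = 2/13 + 43/78 + 1 = 133/78 ≈ 1.705 bits/symbol.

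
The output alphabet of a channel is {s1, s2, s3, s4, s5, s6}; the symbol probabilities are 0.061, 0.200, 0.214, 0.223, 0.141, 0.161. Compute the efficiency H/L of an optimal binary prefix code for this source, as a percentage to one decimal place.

97.2%

Entropy H = −Σ p log₂ p ≈ 2.4920 bits.
Huffman merges: 61/1000+141/1000→101/500; 161/1000+1/5→361/1000; 101/500+107/500→52/125; 223/1000+361/1000→73/125; 52/125+73/125→1. L = 2563/1000 ≈ 2.5630.
Efficiency = H/L = 2.4920/2.5630 = 97.2%.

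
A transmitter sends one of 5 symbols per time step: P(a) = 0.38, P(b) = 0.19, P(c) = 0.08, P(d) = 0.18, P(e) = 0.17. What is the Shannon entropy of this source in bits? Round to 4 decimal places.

H = −Σ pᵢ log₂ pᵢ.
−0.38·log₂(0.38) = 0.5305
−0.19·log₂(0.19) = 0.4552
−0.08·log₂(0.08) = 0.2915
−0.18·log₂(0.18) = 0.4453
−0.17·log₂(0.17) = 0.4346
Sum ≈ 2.1571 → 2.1571 bits.

2.1571 bits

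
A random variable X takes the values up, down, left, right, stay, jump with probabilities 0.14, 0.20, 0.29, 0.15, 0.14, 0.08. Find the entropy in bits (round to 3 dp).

H = −Σ pᵢ log₂ pᵢ.
−0.14·log₂(0.14) = 0.3971
−0.20·log₂(0.20) = 0.4644
−0.29·log₂(0.29) = 0.5179
−0.15·log₂(0.15) = 0.4105
−0.14·log₂(0.14) = 0.3971
−0.08·log₂(0.08) = 0.2915
Sum ≈ 2.4786 → 2.479 bits.

2.479 bits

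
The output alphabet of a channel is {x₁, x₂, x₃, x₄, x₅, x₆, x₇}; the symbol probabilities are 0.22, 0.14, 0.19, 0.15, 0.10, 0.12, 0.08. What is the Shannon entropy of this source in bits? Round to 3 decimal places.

H = −Σ pᵢ log₂ pᵢ.
−0.22·log₂(0.22) = 0.4806
−0.14·log₂(0.14) = 0.3971
−0.19·log₂(0.19) = 0.4552
−0.15·log₂(0.15) = 0.4105
−0.10·log₂(0.10) = 0.3322
−0.12·log₂(0.12) = 0.3671
−0.08·log₂(0.08) = 0.2915
Sum ≈ 2.7342 → 2.734 bits.

2.734 bits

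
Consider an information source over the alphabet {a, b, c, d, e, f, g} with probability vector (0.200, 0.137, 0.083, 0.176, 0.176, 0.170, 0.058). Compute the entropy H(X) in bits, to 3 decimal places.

H = −Σ pᵢ log₂ pᵢ.
−0.200·log₂(0.200) = 0.4644
−0.137·log₂(0.137) = 0.3929
−0.083·log₂(0.083) = 0.2980
−0.176·log₂(0.176) = 0.4411
−0.176·log₂(0.176) = 0.4411
−0.170·log₂(0.170) = 0.4346
−0.058·log₂(0.058) = 0.2383
Sum ≈ 2.7104 → 2.710 bits.

2.710 bits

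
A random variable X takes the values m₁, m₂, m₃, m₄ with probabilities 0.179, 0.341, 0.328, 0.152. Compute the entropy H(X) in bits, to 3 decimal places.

1.914 bits

H = −Σ pᵢ log₂ pᵢ.
−0.179·log₂(0.179) = 0.4443
−0.341·log₂(0.341) = 0.5293
−0.328·log₂(0.328) = 0.5275
−0.152·log₂(0.152) = 0.4131
Sum ≈ 1.9142 → 1.914 bits.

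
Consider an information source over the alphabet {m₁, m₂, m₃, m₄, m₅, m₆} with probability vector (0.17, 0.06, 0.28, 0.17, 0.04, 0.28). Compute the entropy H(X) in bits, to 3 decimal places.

2.327 bits

H = −Σ pᵢ log₂ pᵢ.
−0.17·log₂(0.17) = 0.4346
−0.06·log₂(0.06) = 0.2435
−0.28·log₂(0.28) = 0.5142
−0.17·log₂(0.17) = 0.4346
−0.04·log₂(0.04) = 0.1858
−0.28·log₂(0.28) = 0.5142
Sum ≈ 2.3269 → 2.327 bits.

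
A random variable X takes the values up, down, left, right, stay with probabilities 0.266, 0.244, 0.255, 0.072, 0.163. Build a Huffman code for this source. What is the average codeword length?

2.235 bits/symbol

Repeatedly combine the two least-probable nodes; the expected code length is the sum of the merged weights.
merge 9/125 + 163/1000 → 47/200
merge 47/200 + 61/250 → 479/1000
merge 51/200 + 133/500 → 521/1000
merge 479/1000 + 521/1000 → 1
L = 47/200 + 479/1000 + 521/1000 + 1 = 447/200 = 2.235 bits/symbol.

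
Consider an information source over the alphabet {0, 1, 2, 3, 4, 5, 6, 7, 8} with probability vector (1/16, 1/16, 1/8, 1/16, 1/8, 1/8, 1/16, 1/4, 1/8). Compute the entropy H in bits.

Each probability is a power of 1/2, so log₂(1/p) is an integer.
H = Σ p·log₂(1/p) = 1/16·4 + 1/16·4 + 1/8·3 + 1/16·4 + 1/8·3 + 1/8·3 + 1/16·4 + 1/4·2 + 1/8·3 = 3 bits.

3 bits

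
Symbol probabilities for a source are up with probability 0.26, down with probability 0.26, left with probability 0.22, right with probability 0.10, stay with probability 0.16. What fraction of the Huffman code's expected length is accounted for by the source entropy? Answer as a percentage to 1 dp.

Entropy H = −Σ p log₂ p ≈ 2.2464 bits.
Huffman merges: 1/10+4/25→13/50; 11/50+13/50→12/25; 13/50+13/50→13/25; 12/25+13/25→1. L = 113/50 ≈ 2.2600.
Efficiency = H/L = 2.2464/2.2600 = 99.4%.

99.4%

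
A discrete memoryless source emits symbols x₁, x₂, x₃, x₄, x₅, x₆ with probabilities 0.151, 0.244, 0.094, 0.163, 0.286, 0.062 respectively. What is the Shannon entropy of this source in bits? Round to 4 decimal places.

H = −Σ pᵢ log₂ pᵢ.
−0.151·log₂(0.151) = 0.4118
−0.244·log₂(0.244) = 0.4966
−0.094·log₂(0.094) = 0.3207
−0.163·log₂(0.163) = 0.4266
−0.286·log₂(0.286) = 0.5165
−0.062·log₂(0.062) = 0.2487
Sum ≈ 2.4208 → 2.4208 bits.

2.4208 bits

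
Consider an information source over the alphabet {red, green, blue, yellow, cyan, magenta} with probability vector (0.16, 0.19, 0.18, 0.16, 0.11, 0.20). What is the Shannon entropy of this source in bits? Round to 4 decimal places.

H = −Σ pᵢ log₂ pᵢ.
−0.16·log₂(0.16) = 0.4230
−0.19·log₂(0.19) = 0.4552
−0.18·log₂(0.18) = 0.4453
−0.16·log₂(0.16) = 0.4230
−0.11·log₂(0.11) = 0.3503
−0.20·log₂(0.20) = 0.4644
Sum ≈ 2.5612 → 2.5612 bits.

2.5612 bits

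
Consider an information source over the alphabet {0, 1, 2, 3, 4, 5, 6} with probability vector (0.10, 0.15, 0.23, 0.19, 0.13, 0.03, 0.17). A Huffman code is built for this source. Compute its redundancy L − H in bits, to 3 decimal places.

0.055 bits

Entropy H = −Σ p log₂ p ≈ 2.6546 bits.
Huffman merges: 3/100+1/10→13/100; 13/100+13/100→13/50; 3/20+17/100→8/25; 19/100+23/100→21/50; 13/50+8/25→29/50; 21/50+29/50→1. L = 271/100 ≈ 2.7100.
L − H = 2.7100 − 2.6546 = 0.055 bits.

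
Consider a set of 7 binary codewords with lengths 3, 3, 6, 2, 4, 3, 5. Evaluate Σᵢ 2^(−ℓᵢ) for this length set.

With common denominator 2^6 = 64: Σ 2^(−ℓᵢ) = 8/64 + 8/64 + 1/64 + 16/64 + 4/64 + 8/64 + 2/64 = 47/64 = 0.734375.

0.734375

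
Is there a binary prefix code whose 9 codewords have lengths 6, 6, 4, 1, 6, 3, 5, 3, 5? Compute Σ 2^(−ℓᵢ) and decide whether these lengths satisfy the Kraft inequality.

With common denominator 2^6 = 64: Σ 2^(−ℓᵢ) = 1/64 + 1/64 + 4/64 + 32/64 + 1/64 + 8/64 + 2/64 + 8/64 + 2/64 = 59/64 = 0.921875.
Kraft's inequality requires Σ ≤ 1; here Σ = 0.921875 ≤ 1, so such a prefix code exists.

0.921875; yes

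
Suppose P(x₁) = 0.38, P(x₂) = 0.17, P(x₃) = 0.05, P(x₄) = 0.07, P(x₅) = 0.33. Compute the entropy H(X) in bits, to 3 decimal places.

1.978 bits

H = −Σ pᵢ log₂ pᵢ.
−0.38·log₂(0.38) = 0.5305
−0.17·log₂(0.17) = 0.4346
−0.05·log₂(0.05) = 0.2161
−0.07·log₂(0.07) = 0.2686
−0.33·log₂(0.33) = 0.5278
Sum ≈ 1.9775 → 1.978 bits.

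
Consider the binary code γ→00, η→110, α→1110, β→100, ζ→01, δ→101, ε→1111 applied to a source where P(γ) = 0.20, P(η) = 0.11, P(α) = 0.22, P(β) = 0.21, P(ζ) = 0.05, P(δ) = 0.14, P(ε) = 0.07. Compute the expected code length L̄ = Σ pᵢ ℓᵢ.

3.04 bits/symbol

L̄ = Σ pᵢ·ℓᵢ = 0.20·2 + 0.11·3 + 0.22·4 + 0.21·3 + 0.05·2 + 0.14·3 + 0.07·4 = 3.04 bits/symbol.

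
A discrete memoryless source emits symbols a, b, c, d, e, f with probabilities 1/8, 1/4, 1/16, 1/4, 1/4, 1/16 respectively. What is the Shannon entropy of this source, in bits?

Each probability is a power of 1/2, so log₂(1/p) is an integer.
H = Σ p·log₂(1/p) = 1/8·3 + 1/4·2 + 1/16·4 + 1/4·2 + 1/4·2 + 1/16·4 = 2.375 bits.

2.375 bits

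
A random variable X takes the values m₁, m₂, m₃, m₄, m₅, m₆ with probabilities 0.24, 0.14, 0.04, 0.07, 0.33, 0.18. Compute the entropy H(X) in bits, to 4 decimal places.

H = −Σ pᵢ log₂ pᵢ.
−0.24·log₂(0.24) = 0.4941
−0.14·log₂(0.14) = 0.3971
−0.04·log₂(0.04) = 0.1858
−0.07·log₂(0.07) = 0.2686
−0.33·log₂(0.33) = 0.5278
−0.18·log₂(0.18) = 0.4453
Sum ≈ 2.3187 → 2.3187 bits.

2.3187 bits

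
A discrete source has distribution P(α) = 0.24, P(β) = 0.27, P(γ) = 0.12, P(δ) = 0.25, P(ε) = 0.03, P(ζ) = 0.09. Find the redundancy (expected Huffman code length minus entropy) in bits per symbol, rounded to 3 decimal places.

0.024 bits

Entropy H = −Σ p log₂ p ≈ 2.3356 bits.
Huffman merges: 3/100+9/100→3/25; 3/25+3/25→6/25; 6/25+6/25→12/25; 1/4+27/100→13/25; 12/25+13/25→1. L = 59/25 ≈ 2.3600.
L − H = 2.3600 − 2.3356 = 0.024 bits.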